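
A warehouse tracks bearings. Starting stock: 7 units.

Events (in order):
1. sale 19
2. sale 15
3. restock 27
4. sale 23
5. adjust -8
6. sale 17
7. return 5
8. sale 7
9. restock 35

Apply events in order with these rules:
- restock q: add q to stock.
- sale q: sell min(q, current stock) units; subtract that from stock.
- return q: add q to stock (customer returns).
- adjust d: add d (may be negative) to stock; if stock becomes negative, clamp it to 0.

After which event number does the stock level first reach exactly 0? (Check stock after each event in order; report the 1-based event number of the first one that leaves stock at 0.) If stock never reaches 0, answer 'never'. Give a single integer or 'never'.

Answer: 1

Derivation:
Processing events:
Start: stock = 7
  Event 1 (sale 19): sell min(19,7)=7. stock: 7 - 7 = 0. total_sold = 7
  Event 2 (sale 15): sell min(15,0)=0. stock: 0 - 0 = 0. total_sold = 7
  Event 3 (restock 27): 0 + 27 = 27
  Event 4 (sale 23): sell min(23,27)=23. stock: 27 - 23 = 4. total_sold = 30
  Event 5 (adjust -8): 4 + -8 = 0 (clamped to 0)
  Event 6 (sale 17): sell min(17,0)=0. stock: 0 - 0 = 0. total_sold = 30
  Event 7 (return 5): 0 + 5 = 5
  Event 8 (sale 7): sell min(7,5)=5. stock: 5 - 5 = 0. total_sold = 35
  Event 9 (restock 35): 0 + 35 = 35
Final: stock = 35, total_sold = 35

First zero at event 1.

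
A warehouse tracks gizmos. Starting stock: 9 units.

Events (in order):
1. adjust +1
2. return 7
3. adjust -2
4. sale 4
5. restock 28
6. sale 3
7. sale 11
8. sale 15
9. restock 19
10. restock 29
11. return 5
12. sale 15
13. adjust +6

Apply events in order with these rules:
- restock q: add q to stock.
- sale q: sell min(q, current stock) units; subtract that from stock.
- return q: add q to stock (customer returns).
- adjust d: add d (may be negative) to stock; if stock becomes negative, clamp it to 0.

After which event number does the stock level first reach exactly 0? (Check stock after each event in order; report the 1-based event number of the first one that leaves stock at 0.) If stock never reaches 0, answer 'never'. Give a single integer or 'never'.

Answer: never

Derivation:
Processing events:
Start: stock = 9
  Event 1 (adjust +1): 9 + 1 = 10
  Event 2 (return 7): 10 + 7 = 17
  Event 3 (adjust -2): 17 + -2 = 15
  Event 4 (sale 4): sell min(4,15)=4. stock: 15 - 4 = 11. total_sold = 4
  Event 5 (restock 28): 11 + 28 = 39
  Event 6 (sale 3): sell min(3,39)=3. stock: 39 - 3 = 36. total_sold = 7
  Event 7 (sale 11): sell min(11,36)=11. stock: 36 - 11 = 25. total_sold = 18
  Event 8 (sale 15): sell min(15,25)=15. stock: 25 - 15 = 10. total_sold = 33
  Event 9 (restock 19): 10 + 19 = 29
  Event 10 (restock 29): 29 + 29 = 58
  Event 11 (return 5): 58 + 5 = 63
  Event 12 (sale 15): sell min(15,63)=15. stock: 63 - 15 = 48. total_sold = 48
  Event 13 (adjust +6): 48 + 6 = 54
Final: stock = 54, total_sold = 48

Stock never reaches 0.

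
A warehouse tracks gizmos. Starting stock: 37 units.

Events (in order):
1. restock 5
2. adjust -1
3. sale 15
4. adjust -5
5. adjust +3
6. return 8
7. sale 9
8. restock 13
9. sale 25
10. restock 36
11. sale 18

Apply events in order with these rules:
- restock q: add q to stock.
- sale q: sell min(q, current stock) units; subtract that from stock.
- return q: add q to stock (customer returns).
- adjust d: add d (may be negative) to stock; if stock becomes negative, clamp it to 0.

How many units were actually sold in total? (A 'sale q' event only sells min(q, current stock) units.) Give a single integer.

Processing events:
Start: stock = 37
  Event 1 (restock 5): 37 + 5 = 42
  Event 2 (adjust -1): 42 + -1 = 41
  Event 3 (sale 15): sell min(15,41)=15. stock: 41 - 15 = 26. total_sold = 15
  Event 4 (adjust -5): 26 + -5 = 21
  Event 5 (adjust +3): 21 + 3 = 24
  Event 6 (return 8): 24 + 8 = 32
  Event 7 (sale 9): sell min(9,32)=9. stock: 32 - 9 = 23. total_sold = 24
  Event 8 (restock 13): 23 + 13 = 36
  Event 9 (sale 25): sell min(25,36)=25. stock: 36 - 25 = 11. total_sold = 49
  Event 10 (restock 36): 11 + 36 = 47
  Event 11 (sale 18): sell min(18,47)=18. stock: 47 - 18 = 29. total_sold = 67
Final: stock = 29, total_sold = 67

Answer: 67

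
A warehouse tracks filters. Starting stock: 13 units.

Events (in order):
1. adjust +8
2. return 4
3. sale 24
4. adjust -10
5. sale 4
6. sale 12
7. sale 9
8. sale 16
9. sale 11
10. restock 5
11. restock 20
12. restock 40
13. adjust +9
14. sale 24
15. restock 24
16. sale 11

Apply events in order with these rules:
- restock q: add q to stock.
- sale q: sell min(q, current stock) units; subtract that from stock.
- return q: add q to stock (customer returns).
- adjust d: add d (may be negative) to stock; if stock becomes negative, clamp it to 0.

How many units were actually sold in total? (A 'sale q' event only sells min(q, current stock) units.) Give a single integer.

Processing events:
Start: stock = 13
  Event 1 (adjust +8): 13 + 8 = 21
  Event 2 (return 4): 21 + 4 = 25
  Event 3 (sale 24): sell min(24,25)=24. stock: 25 - 24 = 1. total_sold = 24
  Event 4 (adjust -10): 1 + -10 = 0 (clamped to 0)
  Event 5 (sale 4): sell min(4,0)=0. stock: 0 - 0 = 0. total_sold = 24
  Event 6 (sale 12): sell min(12,0)=0. stock: 0 - 0 = 0. total_sold = 24
  Event 7 (sale 9): sell min(9,0)=0. stock: 0 - 0 = 0. total_sold = 24
  Event 8 (sale 16): sell min(16,0)=0. stock: 0 - 0 = 0. total_sold = 24
  Event 9 (sale 11): sell min(11,0)=0. stock: 0 - 0 = 0. total_sold = 24
  Event 10 (restock 5): 0 + 5 = 5
  Event 11 (restock 20): 5 + 20 = 25
  Event 12 (restock 40): 25 + 40 = 65
  Event 13 (adjust +9): 65 + 9 = 74
  Event 14 (sale 24): sell min(24,74)=24. stock: 74 - 24 = 50. total_sold = 48
  Event 15 (restock 24): 50 + 24 = 74
  Event 16 (sale 11): sell min(11,74)=11. stock: 74 - 11 = 63. total_sold = 59
Final: stock = 63, total_sold = 59

Answer: 59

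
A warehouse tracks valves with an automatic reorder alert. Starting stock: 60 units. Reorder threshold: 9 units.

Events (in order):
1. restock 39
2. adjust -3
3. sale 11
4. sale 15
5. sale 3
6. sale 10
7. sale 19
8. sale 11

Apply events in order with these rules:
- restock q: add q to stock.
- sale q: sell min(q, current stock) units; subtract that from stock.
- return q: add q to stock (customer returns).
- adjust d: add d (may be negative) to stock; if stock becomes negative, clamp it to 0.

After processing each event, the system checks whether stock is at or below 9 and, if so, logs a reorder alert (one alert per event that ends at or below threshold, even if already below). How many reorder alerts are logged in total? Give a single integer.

Processing events:
Start: stock = 60
  Event 1 (restock 39): 60 + 39 = 99
  Event 2 (adjust -3): 99 + -3 = 96
  Event 3 (sale 11): sell min(11,96)=11. stock: 96 - 11 = 85. total_sold = 11
  Event 4 (sale 15): sell min(15,85)=15. stock: 85 - 15 = 70. total_sold = 26
  Event 5 (sale 3): sell min(3,70)=3. stock: 70 - 3 = 67. total_sold = 29
  Event 6 (sale 10): sell min(10,67)=10. stock: 67 - 10 = 57. total_sold = 39
  Event 7 (sale 19): sell min(19,57)=19. stock: 57 - 19 = 38. total_sold = 58
  Event 8 (sale 11): sell min(11,38)=11. stock: 38 - 11 = 27. total_sold = 69
Final: stock = 27, total_sold = 69

Checking against threshold 9:
  After event 1: stock=99 > 9
  After event 2: stock=96 > 9
  After event 3: stock=85 > 9
  After event 4: stock=70 > 9
  After event 5: stock=67 > 9
  After event 6: stock=57 > 9
  After event 7: stock=38 > 9
  After event 8: stock=27 > 9
Alert events: []. Count = 0

Answer: 0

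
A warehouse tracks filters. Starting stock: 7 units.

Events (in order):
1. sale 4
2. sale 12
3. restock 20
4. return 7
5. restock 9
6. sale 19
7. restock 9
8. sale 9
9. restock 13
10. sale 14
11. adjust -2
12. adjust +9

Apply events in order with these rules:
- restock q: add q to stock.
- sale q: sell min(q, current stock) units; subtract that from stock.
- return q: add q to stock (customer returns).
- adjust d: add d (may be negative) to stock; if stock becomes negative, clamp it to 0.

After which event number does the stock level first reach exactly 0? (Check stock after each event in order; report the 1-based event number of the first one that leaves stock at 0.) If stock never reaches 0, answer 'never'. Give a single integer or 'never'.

Answer: 2

Derivation:
Processing events:
Start: stock = 7
  Event 1 (sale 4): sell min(4,7)=4. stock: 7 - 4 = 3. total_sold = 4
  Event 2 (sale 12): sell min(12,3)=3. stock: 3 - 3 = 0. total_sold = 7
  Event 3 (restock 20): 0 + 20 = 20
  Event 4 (return 7): 20 + 7 = 27
  Event 5 (restock 9): 27 + 9 = 36
  Event 6 (sale 19): sell min(19,36)=19. stock: 36 - 19 = 17. total_sold = 26
  Event 7 (restock 9): 17 + 9 = 26
  Event 8 (sale 9): sell min(9,26)=9. stock: 26 - 9 = 17. total_sold = 35
  Event 9 (restock 13): 17 + 13 = 30
  Event 10 (sale 14): sell min(14,30)=14. stock: 30 - 14 = 16. total_sold = 49
  Event 11 (adjust -2): 16 + -2 = 14
  Event 12 (adjust +9): 14 + 9 = 23
Final: stock = 23, total_sold = 49

First zero at event 2.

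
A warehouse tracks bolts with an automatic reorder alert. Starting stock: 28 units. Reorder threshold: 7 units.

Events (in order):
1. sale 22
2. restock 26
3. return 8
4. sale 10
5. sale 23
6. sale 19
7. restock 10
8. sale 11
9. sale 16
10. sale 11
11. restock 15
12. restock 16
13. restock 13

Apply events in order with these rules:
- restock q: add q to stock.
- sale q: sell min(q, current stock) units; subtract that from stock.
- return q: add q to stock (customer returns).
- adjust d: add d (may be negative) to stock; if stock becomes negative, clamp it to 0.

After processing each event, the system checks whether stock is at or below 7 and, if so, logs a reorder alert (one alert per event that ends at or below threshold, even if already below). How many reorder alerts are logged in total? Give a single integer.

Answer: 6

Derivation:
Processing events:
Start: stock = 28
  Event 1 (sale 22): sell min(22,28)=22. stock: 28 - 22 = 6. total_sold = 22
  Event 2 (restock 26): 6 + 26 = 32
  Event 3 (return 8): 32 + 8 = 40
  Event 4 (sale 10): sell min(10,40)=10. stock: 40 - 10 = 30. total_sold = 32
  Event 5 (sale 23): sell min(23,30)=23. stock: 30 - 23 = 7. total_sold = 55
  Event 6 (sale 19): sell min(19,7)=7. stock: 7 - 7 = 0. total_sold = 62
  Event 7 (restock 10): 0 + 10 = 10
  Event 8 (sale 11): sell min(11,10)=10. stock: 10 - 10 = 0. total_sold = 72
  Event 9 (sale 16): sell min(16,0)=0. stock: 0 - 0 = 0. total_sold = 72
  Event 10 (sale 11): sell min(11,0)=0. stock: 0 - 0 = 0. total_sold = 72
  Event 11 (restock 15): 0 + 15 = 15
  Event 12 (restock 16): 15 + 16 = 31
  Event 13 (restock 13): 31 + 13 = 44
Final: stock = 44, total_sold = 72

Checking against threshold 7:
  After event 1: stock=6 <= 7 -> ALERT
  After event 2: stock=32 > 7
  After event 3: stock=40 > 7
  After event 4: stock=30 > 7
  After event 5: stock=7 <= 7 -> ALERT
  After event 6: stock=0 <= 7 -> ALERT
  After event 7: stock=10 > 7
  After event 8: stock=0 <= 7 -> ALERT
  After event 9: stock=0 <= 7 -> ALERT
  After event 10: stock=0 <= 7 -> ALERT
  After event 11: stock=15 > 7
  After event 12: stock=31 > 7
  After event 13: stock=44 > 7
Alert events: [1, 5, 6, 8, 9, 10]. Count = 6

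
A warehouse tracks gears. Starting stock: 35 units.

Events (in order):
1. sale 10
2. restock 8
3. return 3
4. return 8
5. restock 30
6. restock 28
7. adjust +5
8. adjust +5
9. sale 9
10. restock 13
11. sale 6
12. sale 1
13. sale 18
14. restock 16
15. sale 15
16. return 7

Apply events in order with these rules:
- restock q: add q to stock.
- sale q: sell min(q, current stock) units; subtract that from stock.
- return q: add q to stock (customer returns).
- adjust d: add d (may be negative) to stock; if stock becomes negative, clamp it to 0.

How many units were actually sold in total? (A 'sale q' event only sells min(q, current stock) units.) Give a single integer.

Processing events:
Start: stock = 35
  Event 1 (sale 10): sell min(10,35)=10. stock: 35 - 10 = 25. total_sold = 10
  Event 2 (restock 8): 25 + 8 = 33
  Event 3 (return 3): 33 + 3 = 36
  Event 4 (return 8): 36 + 8 = 44
  Event 5 (restock 30): 44 + 30 = 74
  Event 6 (restock 28): 74 + 28 = 102
  Event 7 (adjust +5): 102 + 5 = 107
  Event 8 (adjust +5): 107 + 5 = 112
  Event 9 (sale 9): sell min(9,112)=9. stock: 112 - 9 = 103. total_sold = 19
  Event 10 (restock 13): 103 + 13 = 116
  Event 11 (sale 6): sell min(6,116)=6. stock: 116 - 6 = 110. total_sold = 25
  Event 12 (sale 1): sell min(1,110)=1. stock: 110 - 1 = 109. total_sold = 26
  Event 13 (sale 18): sell min(18,109)=18. stock: 109 - 18 = 91. total_sold = 44
  Event 14 (restock 16): 91 + 16 = 107
  Event 15 (sale 15): sell min(15,107)=15. stock: 107 - 15 = 92. total_sold = 59
  Event 16 (return 7): 92 + 7 = 99
Final: stock = 99, total_sold = 59

Answer: 59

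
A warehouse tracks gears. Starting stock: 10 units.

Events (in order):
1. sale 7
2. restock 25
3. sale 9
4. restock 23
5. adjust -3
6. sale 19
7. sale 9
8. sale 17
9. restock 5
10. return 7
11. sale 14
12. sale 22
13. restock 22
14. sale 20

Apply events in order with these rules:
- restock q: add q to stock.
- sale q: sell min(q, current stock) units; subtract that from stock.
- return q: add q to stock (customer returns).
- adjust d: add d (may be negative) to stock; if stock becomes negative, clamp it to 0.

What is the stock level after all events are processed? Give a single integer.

Answer: 2

Derivation:
Processing events:
Start: stock = 10
  Event 1 (sale 7): sell min(7,10)=7. stock: 10 - 7 = 3. total_sold = 7
  Event 2 (restock 25): 3 + 25 = 28
  Event 3 (sale 9): sell min(9,28)=9. stock: 28 - 9 = 19. total_sold = 16
  Event 4 (restock 23): 19 + 23 = 42
  Event 5 (adjust -3): 42 + -3 = 39
  Event 6 (sale 19): sell min(19,39)=19. stock: 39 - 19 = 20. total_sold = 35
  Event 7 (sale 9): sell min(9,20)=9. stock: 20 - 9 = 11. total_sold = 44
  Event 8 (sale 17): sell min(17,11)=11. stock: 11 - 11 = 0. total_sold = 55
  Event 9 (restock 5): 0 + 5 = 5
  Event 10 (return 7): 5 + 7 = 12
  Event 11 (sale 14): sell min(14,12)=12. stock: 12 - 12 = 0. total_sold = 67
  Event 12 (sale 22): sell min(22,0)=0. stock: 0 - 0 = 0. total_sold = 67
  Event 13 (restock 22): 0 + 22 = 22
  Event 14 (sale 20): sell min(20,22)=20. stock: 22 - 20 = 2. total_sold = 87
Final: stock = 2, total_sold = 87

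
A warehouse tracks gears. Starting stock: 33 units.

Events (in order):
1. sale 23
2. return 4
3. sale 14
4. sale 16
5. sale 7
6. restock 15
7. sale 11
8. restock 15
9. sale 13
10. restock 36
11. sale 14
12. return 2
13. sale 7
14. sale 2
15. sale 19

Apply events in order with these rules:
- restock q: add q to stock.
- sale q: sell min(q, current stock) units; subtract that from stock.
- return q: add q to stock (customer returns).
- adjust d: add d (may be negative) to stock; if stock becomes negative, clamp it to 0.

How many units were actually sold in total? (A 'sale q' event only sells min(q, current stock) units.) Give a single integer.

Answer: 103

Derivation:
Processing events:
Start: stock = 33
  Event 1 (sale 23): sell min(23,33)=23. stock: 33 - 23 = 10. total_sold = 23
  Event 2 (return 4): 10 + 4 = 14
  Event 3 (sale 14): sell min(14,14)=14. stock: 14 - 14 = 0. total_sold = 37
  Event 4 (sale 16): sell min(16,0)=0. stock: 0 - 0 = 0. total_sold = 37
  Event 5 (sale 7): sell min(7,0)=0. stock: 0 - 0 = 0. total_sold = 37
  Event 6 (restock 15): 0 + 15 = 15
  Event 7 (sale 11): sell min(11,15)=11. stock: 15 - 11 = 4. total_sold = 48
  Event 8 (restock 15): 4 + 15 = 19
  Event 9 (sale 13): sell min(13,19)=13. stock: 19 - 13 = 6. total_sold = 61
  Event 10 (restock 36): 6 + 36 = 42
  Event 11 (sale 14): sell min(14,42)=14. stock: 42 - 14 = 28. total_sold = 75
  Event 12 (return 2): 28 + 2 = 30
  Event 13 (sale 7): sell min(7,30)=7. stock: 30 - 7 = 23. total_sold = 82
  Event 14 (sale 2): sell min(2,23)=2. stock: 23 - 2 = 21. total_sold = 84
  Event 15 (sale 19): sell min(19,21)=19. stock: 21 - 19 = 2. total_sold = 103
Final: stock = 2, total_sold = 103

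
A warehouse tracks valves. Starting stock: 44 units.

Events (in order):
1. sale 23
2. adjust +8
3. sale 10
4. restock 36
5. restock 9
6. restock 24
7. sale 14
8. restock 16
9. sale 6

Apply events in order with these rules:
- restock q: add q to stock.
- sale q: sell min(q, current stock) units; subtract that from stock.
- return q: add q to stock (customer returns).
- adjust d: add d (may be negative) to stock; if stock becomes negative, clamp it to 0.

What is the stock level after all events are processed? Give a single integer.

Answer: 84

Derivation:
Processing events:
Start: stock = 44
  Event 1 (sale 23): sell min(23,44)=23. stock: 44 - 23 = 21. total_sold = 23
  Event 2 (adjust +8): 21 + 8 = 29
  Event 3 (sale 10): sell min(10,29)=10. stock: 29 - 10 = 19. total_sold = 33
  Event 4 (restock 36): 19 + 36 = 55
  Event 5 (restock 9): 55 + 9 = 64
  Event 6 (restock 24): 64 + 24 = 88
  Event 7 (sale 14): sell min(14,88)=14. stock: 88 - 14 = 74. total_sold = 47
  Event 8 (restock 16): 74 + 16 = 90
  Event 9 (sale 6): sell min(6,90)=6. stock: 90 - 6 = 84. total_sold = 53
Final: stock = 84, total_sold = 53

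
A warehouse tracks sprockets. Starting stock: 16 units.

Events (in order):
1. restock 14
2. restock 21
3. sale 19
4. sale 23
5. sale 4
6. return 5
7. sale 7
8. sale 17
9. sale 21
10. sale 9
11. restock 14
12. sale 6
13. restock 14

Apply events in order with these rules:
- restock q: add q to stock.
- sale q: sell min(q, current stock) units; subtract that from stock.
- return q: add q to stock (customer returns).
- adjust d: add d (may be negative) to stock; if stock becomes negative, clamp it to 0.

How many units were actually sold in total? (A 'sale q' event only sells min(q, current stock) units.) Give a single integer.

Processing events:
Start: stock = 16
  Event 1 (restock 14): 16 + 14 = 30
  Event 2 (restock 21): 30 + 21 = 51
  Event 3 (sale 19): sell min(19,51)=19. stock: 51 - 19 = 32. total_sold = 19
  Event 4 (sale 23): sell min(23,32)=23. stock: 32 - 23 = 9. total_sold = 42
  Event 5 (sale 4): sell min(4,9)=4. stock: 9 - 4 = 5. total_sold = 46
  Event 6 (return 5): 5 + 5 = 10
  Event 7 (sale 7): sell min(7,10)=7. stock: 10 - 7 = 3. total_sold = 53
  Event 8 (sale 17): sell min(17,3)=3. stock: 3 - 3 = 0. total_sold = 56
  Event 9 (sale 21): sell min(21,0)=0. stock: 0 - 0 = 0. total_sold = 56
  Event 10 (sale 9): sell min(9,0)=0. stock: 0 - 0 = 0. total_sold = 56
  Event 11 (restock 14): 0 + 14 = 14
  Event 12 (sale 6): sell min(6,14)=6. stock: 14 - 6 = 8. total_sold = 62
  Event 13 (restock 14): 8 + 14 = 22
Final: stock = 22, total_sold = 62

Answer: 62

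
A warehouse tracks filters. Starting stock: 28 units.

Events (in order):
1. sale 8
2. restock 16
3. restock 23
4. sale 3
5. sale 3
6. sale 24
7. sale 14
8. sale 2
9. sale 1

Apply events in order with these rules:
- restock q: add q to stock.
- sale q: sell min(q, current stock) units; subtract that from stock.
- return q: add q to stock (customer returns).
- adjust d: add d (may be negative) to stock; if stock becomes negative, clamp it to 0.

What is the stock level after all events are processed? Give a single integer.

Answer: 12

Derivation:
Processing events:
Start: stock = 28
  Event 1 (sale 8): sell min(8,28)=8. stock: 28 - 8 = 20. total_sold = 8
  Event 2 (restock 16): 20 + 16 = 36
  Event 3 (restock 23): 36 + 23 = 59
  Event 4 (sale 3): sell min(3,59)=3. stock: 59 - 3 = 56. total_sold = 11
  Event 5 (sale 3): sell min(3,56)=3. stock: 56 - 3 = 53. total_sold = 14
  Event 6 (sale 24): sell min(24,53)=24. stock: 53 - 24 = 29. total_sold = 38
  Event 7 (sale 14): sell min(14,29)=14. stock: 29 - 14 = 15. total_sold = 52
  Event 8 (sale 2): sell min(2,15)=2. stock: 15 - 2 = 13. total_sold = 54
  Event 9 (sale 1): sell min(1,13)=1. stock: 13 - 1 = 12. total_sold = 55
Final: stock = 12, total_sold = 55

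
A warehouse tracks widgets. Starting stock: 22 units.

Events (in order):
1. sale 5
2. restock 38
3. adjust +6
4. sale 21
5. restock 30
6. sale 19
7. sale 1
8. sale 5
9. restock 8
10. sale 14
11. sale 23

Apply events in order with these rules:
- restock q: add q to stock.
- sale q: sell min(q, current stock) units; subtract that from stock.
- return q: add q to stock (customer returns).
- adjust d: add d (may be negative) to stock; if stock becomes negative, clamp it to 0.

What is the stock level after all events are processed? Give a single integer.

Processing events:
Start: stock = 22
  Event 1 (sale 5): sell min(5,22)=5. stock: 22 - 5 = 17. total_sold = 5
  Event 2 (restock 38): 17 + 38 = 55
  Event 3 (adjust +6): 55 + 6 = 61
  Event 4 (sale 21): sell min(21,61)=21. stock: 61 - 21 = 40. total_sold = 26
  Event 5 (restock 30): 40 + 30 = 70
  Event 6 (sale 19): sell min(19,70)=19. stock: 70 - 19 = 51. total_sold = 45
  Event 7 (sale 1): sell min(1,51)=1. stock: 51 - 1 = 50. total_sold = 46
  Event 8 (sale 5): sell min(5,50)=5. stock: 50 - 5 = 45. total_sold = 51
  Event 9 (restock 8): 45 + 8 = 53
  Event 10 (sale 14): sell min(14,53)=14. stock: 53 - 14 = 39. total_sold = 65
  Event 11 (sale 23): sell min(23,39)=23. stock: 39 - 23 = 16. total_sold = 88
Final: stock = 16, total_sold = 88

Answer: 16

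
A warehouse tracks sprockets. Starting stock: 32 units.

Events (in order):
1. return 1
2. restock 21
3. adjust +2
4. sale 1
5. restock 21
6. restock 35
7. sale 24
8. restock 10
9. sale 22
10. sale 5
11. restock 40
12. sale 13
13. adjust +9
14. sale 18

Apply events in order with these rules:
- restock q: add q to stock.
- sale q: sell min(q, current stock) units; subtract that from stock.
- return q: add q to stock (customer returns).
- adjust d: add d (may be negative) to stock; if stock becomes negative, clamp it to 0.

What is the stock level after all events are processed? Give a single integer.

Answer: 88

Derivation:
Processing events:
Start: stock = 32
  Event 1 (return 1): 32 + 1 = 33
  Event 2 (restock 21): 33 + 21 = 54
  Event 3 (adjust +2): 54 + 2 = 56
  Event 4 (sale 1): sell min(1,56)=1. stock: 56 - 1 = 55. total_sold = 1
  Event 5 (restock 21): 55 + 21 = 76
  Event 6 (restock 35): 76 + 35 = 111
  Event 7 (sale 24): sell min(24,111)=24. stock: 111 - 24 = 87. total_sold = 25
  Event 8 (restock 10): 87 + 10 = 97
  Event 9 (sale 22): sell min(22,97)=22. stock: 97 - 22 = 75. total_sold = 47
  Event 10 (sale 5): sell min(5,75)=5. stock: 75 - 5 = 70. total_sold = 52
  Event 11 (restock 40): 70 + 40 = 110
  Event 12 (sale 13): sell min(13,110)=13. stock: 110 - 13 = 97. total_sold = 65
  Event 13 (adjust +9): 97 + 9 = 106
  Event 14 (sale 18): sell min(18,106)=18. stock: 106 - 18 = 88. total_sold = 83
Final: stock = 88, total_sold = 83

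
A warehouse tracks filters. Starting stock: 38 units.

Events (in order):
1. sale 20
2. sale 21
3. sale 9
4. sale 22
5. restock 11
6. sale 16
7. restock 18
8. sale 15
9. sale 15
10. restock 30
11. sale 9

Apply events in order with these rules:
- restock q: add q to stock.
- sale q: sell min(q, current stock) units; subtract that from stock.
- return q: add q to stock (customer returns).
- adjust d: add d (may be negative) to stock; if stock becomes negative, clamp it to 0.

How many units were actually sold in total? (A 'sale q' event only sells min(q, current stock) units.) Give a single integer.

Processing events:
Start: stock = 38
  Event 1 (sale 20): sell min(20,38)=20. stock: 38 - 20 = 18. total_sold = 20
  Event 2 (sale 21): sell min(21,18)=18. stock: 18 - 18 = 0. total_sold = 38
  Event 3 (sale 9): sell min(9,0)=0. stock: 0 - 0 = 0. total_sold = 38
  Event 4 (sale 22): sell min(22,0)=0. stock: 0 - 0 = 0. total_sold = 38
  Event 5 (restock 11): 0 + 11 = 11
  Event 6 (sale 16): sell min(16,11)=11. stock: 11 - 11 = 0. total_sold = 49
  Event 7 (restock 18): 0 + 18 = 18
  Event 8 (sale 15): sell min(15,18)=15. stock: 18 - 15 = 3. total_sold = 64
  Event 9 (sale 15): sell min(15,3)=3. stock: 3 - 3 = 0. total_sold = 67
  Event 10 (restock 30): 0 + 30 = 30
  Event 11 (sale 9): sell min(9,30)=9. stock: 30 - 9 = 21. total_sold = 76
Final: stock = 21, total_sold = 76

Answer: 76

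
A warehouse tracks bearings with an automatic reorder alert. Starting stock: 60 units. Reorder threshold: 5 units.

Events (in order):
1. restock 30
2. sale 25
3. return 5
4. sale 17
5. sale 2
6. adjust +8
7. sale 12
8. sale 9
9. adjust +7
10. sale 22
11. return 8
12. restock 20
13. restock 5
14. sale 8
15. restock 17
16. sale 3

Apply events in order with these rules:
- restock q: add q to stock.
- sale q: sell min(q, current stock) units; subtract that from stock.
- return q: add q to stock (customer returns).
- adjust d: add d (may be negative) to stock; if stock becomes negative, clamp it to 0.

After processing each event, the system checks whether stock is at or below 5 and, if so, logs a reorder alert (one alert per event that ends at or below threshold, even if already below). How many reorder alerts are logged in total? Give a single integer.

Processing events:
Start: stock = 60
  Event 1 (restock 30): 60 + 30 = 90
  Event 2 (sale 25): sell min(25,90)=25. stock: 90 - 25 = 65. total_sold = 25
  Event 3 (return 5): 65 + 5 = 70
  Event 4 (sale 17): sell min(17,70)=17. stock: 70 - 17 = 53. total_sold = 42
  Event 5 (sale 2): sell min(2,53)=2. stock: 53 - 2 = 51. total_sold = 44
  Event 6 (adjust +8): 51 + 8 = 59
  Event 7 (sale 12): sell min(12,59)=12. stock: 59 - 12 = 47. total_sold = 56
  Event 8 (sale 9): sell min(9,47)=9. stock: 47 - 9 = 38. total_sold = 65
  Event 9 (adjust +7): 38 + 7 = 45
  Event 10 (sale 22): sell min(22,45)=22. stock: 45 - 22 = 23. total_sold = 87
  Event 11 (return 8): 23 + 8 = 31
  Event 12 (restock 20): 31 + 20 = 51
  Event 13 (restock 5): 51 + 5 = 56
  Event 14 (sale 8): sell min(8,56)=8. stock: 56 - 8 = 48. total_sold = 95
  Event 15 (restock 17): 48 + 17 = 65
  Event 16 (sale 3): sell min(3,65)=3. stock: 65 - 3 = 62. total_sold = 98
Final: stock = 62, total_sold = 98

Checking against threshold 5:
  After event 1: stock=90 > 5
  After event 2: stock=65 > 5
  After event 3: stock=70 > 5
  After event 4: stock=53 > 5
  After event 5: stock=51 > 5
  After event 6: stock=59 > 5
  After event 7: stock=47 > 5
  After event 8: stock=38 > 5
  After event 9: stock=45 > 5
  After event 10: stock=23 > 5
  After event 11: stock=31 > 5
  After event 12: stock=51 > 5
  After event 13: stock=56 > 5
  After event 14: stock=48 > 5
  After event 15: stock=65 > 5
  After event 16: stock=62 > 5
Alert events: []. Count = 0

Answer: 0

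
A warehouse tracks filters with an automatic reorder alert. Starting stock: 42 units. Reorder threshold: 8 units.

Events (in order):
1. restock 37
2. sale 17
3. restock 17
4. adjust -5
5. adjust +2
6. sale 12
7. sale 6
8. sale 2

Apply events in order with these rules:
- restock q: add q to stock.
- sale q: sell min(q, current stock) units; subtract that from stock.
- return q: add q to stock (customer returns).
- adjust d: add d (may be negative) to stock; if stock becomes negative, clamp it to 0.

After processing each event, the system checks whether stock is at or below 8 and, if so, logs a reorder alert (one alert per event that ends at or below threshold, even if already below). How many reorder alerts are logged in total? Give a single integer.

Answer: 0

Derivation:
Processing events:
Start: stock = 42
  Event 1 (restock 37): 42 + 37 = 79
  Event 2 (sale 17): sell min(17,79)=17. stock: 79 - 17 = 62. total_sold = 17
  Event 3 (restock 17): 62 + 17 = 79
  Event 4 (adjust -5): 79 + -5 = 74
  Event 5 (adjust +2): 74 + 2 = 76
  Event 6 (sale 12): sell min(12,76)=12. stock: 76 - 12 = 64. total_sold = 29
  Event 7 (sale 6): sell min(6,64)=6. stock: 64 - 6 = 58. total_sold = 35
  Event 8 (sale 2): sell min(2,58)=2. stock: 58 - 2 = 56. total_sold = 37
Final: stock = 56, total_sold = 37

Checking against threshold 8:
  After event 1: stock=79 > 8
  After event 2: stock=62 > 8
  After event 3: stock=79 > 8
  After event 4: stock=74 > 8
  After event 5: stock=76 > 8
  After event 6: stock=64 > 8
  After event 7: stock=58 > 8
  After event 8: stock=56 > 8
Alert events: []. Count = 0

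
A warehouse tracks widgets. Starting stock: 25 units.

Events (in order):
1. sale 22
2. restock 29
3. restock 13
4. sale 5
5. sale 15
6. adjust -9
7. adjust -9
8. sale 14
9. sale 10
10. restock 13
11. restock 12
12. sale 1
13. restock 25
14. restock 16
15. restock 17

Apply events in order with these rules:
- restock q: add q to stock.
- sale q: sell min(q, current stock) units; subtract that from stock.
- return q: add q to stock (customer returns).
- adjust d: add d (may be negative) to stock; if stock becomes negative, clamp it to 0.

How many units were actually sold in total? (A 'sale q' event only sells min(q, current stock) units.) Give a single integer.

Answer: 50

Derivation:
Processing events:
Start: stock = 25
  Event 1 (sale 22): sell min(22,25)=22. stock: 25 - 22 = 3. total_sold = 22
  Event 2 (restock 29): 3 + 29 = 32
  Event 3 (restock 13): 32 + 13 = 45
  Event 4 (sale 5): sell min(5,45)=5. stock: 45 - 5 = 40. total_sold = 27
  Event 5 (sale 15): sell min(15,40)=15. stock: 40 - 15 = 25. total_sold = 42
  Event 6 (adjust -9): 25 + -9 = 16
  Event 7 (adjust -9): 16 + -9 = 7
  Event 8 (sale 14): sell min(14,7)=7. stock: 7 - 7 = 0. total_sold = 49
  Event 9 (sale 10): sell min(10,0)=0. stock: 0 - 0 = 0. total_sold = 49
  Event 10 (restock 13): 0 + 13 = 13
  Event 11 (restock 12): 13 + 12 = 25
  Event 12 (sale 1): sell min(1,25)=1. stock: 25 - 1 = 24. total_sold = 50
  Event 13 (restock 25): 24 + 25 = 49
  Event 14 (restock 16): 49 + 16 = 65
  Event 15 (restock 17): 65 + 17 = 82
Final: stock = 82, total_sold = 50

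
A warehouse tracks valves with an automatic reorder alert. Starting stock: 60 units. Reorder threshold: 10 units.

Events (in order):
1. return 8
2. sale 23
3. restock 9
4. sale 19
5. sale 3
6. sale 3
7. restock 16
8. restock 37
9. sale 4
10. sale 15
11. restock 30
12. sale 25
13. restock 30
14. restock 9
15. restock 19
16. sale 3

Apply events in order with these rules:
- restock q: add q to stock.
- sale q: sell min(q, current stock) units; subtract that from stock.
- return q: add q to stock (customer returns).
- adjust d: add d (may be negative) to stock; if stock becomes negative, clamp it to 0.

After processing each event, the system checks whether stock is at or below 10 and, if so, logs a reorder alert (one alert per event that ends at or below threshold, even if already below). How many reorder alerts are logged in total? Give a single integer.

Answer: 0

Derivation:
Processing events:
Start: stock = 60
  Event 1 (return 8): 60 + 8 = 68
  Event 2 (sale 23): sell min(23,68)=23. stock: 68 - 23 = 45. total_sold = 23
  Event 3 (restock 9): 45 + 9 = 54
  Event 4 (sale 19): sell min(19,54)=19. stock: 54 - 19 = 35. total_sold = 42
  Event 5 (sale 3): sell min(3,35)=3. stock: 35 - 3 = 32. total_sold = 45
  Event 6 (sale 3): sell min(3,32)=3. stock: 32 - 3 = 29. total_sold = 48
  Event 7 (restock 16): 29 + 16 = 45
  Event 8 (restock 37): 45 + 37 = 82
  Event 9 (sale 4): sell min(4,82)=4. stock: 82 - 4 = 78. total_sold = 52
  Event 10 (sale 15): sell min(15,78)=15. stock: 78 - 15 = 63. total_sold = 67
  Event 11 (restock 30): 63 + 30 = 93
  Event 12 (sale 25): sell min(25,93)=25. stock: 93 - 25 = 68. total_sold = 92
  Event 13 (restock 30): 68 + 30 = 98
  Event 14 (restock 9): 98 + 9 = 107
  Event 15 (restock 19): 107 + 19 = 126
  Event 16 (sale 3): sell min(3,126)=3. stock: 126 - 3 = 123. total_sold = 95
Final: stock = 123, total_sold = 95

Checking against threshold 10:
  After event 1: stock=68 > 10
  After event 2: stock=45 > 10
  After event 3: stock=54 > 10
  After event 4: stock=35 > 10
  After event 5: stock=32 > 10
  After event 6: stock=29 > 10
  After event 7: stock=45 > 10
  After event 8: stock=82 > 10
  After event 9: stock=78 > 10
  After event 10: stock=63 > 10
  After event 11: stock=93 > 10
  After event 12: stock=68 > 10
  After event 13: stock=98 > 10
  After event 14: stock=107 > 10
  After event 15: stock=126 > 10
  After event 16: stock=123 > 10
Alert events: []. Count = 0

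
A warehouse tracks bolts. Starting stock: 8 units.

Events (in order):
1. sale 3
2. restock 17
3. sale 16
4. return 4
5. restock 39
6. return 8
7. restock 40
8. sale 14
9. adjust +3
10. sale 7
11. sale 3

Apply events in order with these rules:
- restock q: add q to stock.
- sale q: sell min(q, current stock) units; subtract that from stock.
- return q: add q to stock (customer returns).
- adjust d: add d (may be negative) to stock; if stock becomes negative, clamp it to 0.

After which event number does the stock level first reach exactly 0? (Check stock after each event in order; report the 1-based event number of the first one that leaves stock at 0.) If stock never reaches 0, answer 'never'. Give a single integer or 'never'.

Processing events:
Start: stock = 8
  Event 1 (sale 3): sell min(3,8)=3. stock: 8 - 3 = 5. total_sold = 3
  Event 2 (restock 17): 5 + 17 = 22
  Event 3 (sale 16): sell min(16,22)=16. stock: 22 - 16 = 6. total_sold = 19
  Event 4 (return 4): 6 + 4 = 10
  Event 5 (restock 39): 10 + 39 = 49
  Event 6 (return 8): 49 + 8 = 57
  Event 7 (restock 40): 57 + 40 = 97
  Event 8 (sale 14): sell min(14,97)=14. stock: 97 - 14 = 83. total_sold = 33
  Event 9 (adjust +3): 83 + 3 = 86
  Event 10 (sale 7): sell min(7,86)=7. stock: 86 - 7 = 79. total_sold = 40
  Event 11 (sale 3): sell min(3,79)=3. stock: 79 - 3 = 76. total_sold = 43
Final: stock = 76, total_sold = 43

Stock never reaches 0.

Answer: never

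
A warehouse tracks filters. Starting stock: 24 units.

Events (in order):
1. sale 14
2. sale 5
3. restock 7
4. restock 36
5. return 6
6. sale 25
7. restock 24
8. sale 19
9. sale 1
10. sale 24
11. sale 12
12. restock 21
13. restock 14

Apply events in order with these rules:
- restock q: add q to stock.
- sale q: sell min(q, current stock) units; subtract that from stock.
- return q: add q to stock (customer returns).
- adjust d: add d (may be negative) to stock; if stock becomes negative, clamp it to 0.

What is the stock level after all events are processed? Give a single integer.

Answer: 35

Derivation:
Processing events:
Start: stock = 24
  Event 1 (sale 14): sell min(14,24)=14. stock: 24 - 14 = 10. total_sold = 14
  Event 2 (sale 5): sell min(5,10)=5. stock: 10 - 5 = 5. total_sold = 19
  Event 3 (restock 7): 5 + 7 = 12
  Event 4 (restock 36): 12 + 36 = 48
  Event 5 (return 6): 48 + 6 = 54
  Event 6 (sale 25): sell min(25,54)=25. stock: 54 - 25 = 29. total_sold = 44
  Event 7 (restock 24): 29 + 24 = 53
  Event 8 (sale 19): sell min(19,53)=19. stock: 53 - 19 = 34. total_sold = 63
  Event 9 (sale 1): sell min(1,34)=1. stock: 34 - 1 = 33. total_sold = 64
  Event 10 (sale 24): sell min(24,33)=24. stock: 33 - 24 = 9. total_sold = 88
  Event 11 (sale 12): sell min(12,9)=9. stock: 9 - 9 = 0. total_sold = 97
  Event 12 (restock 21): 0 + 21 = 21
  Event 13 (restock 14): 21 + 14 = 35
Final: stock = 35, total_sold = 97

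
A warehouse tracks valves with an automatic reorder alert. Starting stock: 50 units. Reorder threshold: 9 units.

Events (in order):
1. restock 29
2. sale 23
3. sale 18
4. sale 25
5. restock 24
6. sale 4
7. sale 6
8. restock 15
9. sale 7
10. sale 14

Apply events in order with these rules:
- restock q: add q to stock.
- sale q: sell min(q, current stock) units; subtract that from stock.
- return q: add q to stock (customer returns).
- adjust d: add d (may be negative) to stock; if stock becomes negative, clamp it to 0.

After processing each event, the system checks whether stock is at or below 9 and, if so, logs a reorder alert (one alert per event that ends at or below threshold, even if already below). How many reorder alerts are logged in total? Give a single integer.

Answer: 0

Derivation:
Processing events:
Start: stock = 50
  Event 1 (restock 29): 50 + 29 = 79
  Event 2 (sale 23): sell min(23,79)=23. stock: 79 - 23 = 56. total_sold = 23
  Event 3 (sale 18): sell min(18,56)=18. stock: 56 - 18 = 38. total_sold = 41
  Event 4 (sale 25): sell min(25,38)=25. stock: 38 - 25 = 13. total_sold = 66
  Event 5 (restock 24): 13 + 24 = 37
  Event 6 (sale 4): sell min(4,37)=4. stock: 37 - 4 = 33. total_sold = 70
  Event 7 (sale 6): sell min(6,33)=6. stock: 33 - 6 = 27. total_sold = 76
  Event 8 (restock 15): 27 + 15 = 42
  Event 9 (sale 7): sell min(7,42)=7. stock: 42 - 7 = 35. total_sold = 83
  Event 10 (sale 14): sell min(14,35)=14. stock: 35 - 14 = 21. total_sold = 97
Final: stock = 21, total_sold = 97

Checking against threshold 9:
  After event 1: stock=79 > 9
  After event 2: stock=56 > 9
  After event 3: stock=38 > 9
  After event 4: stock=13 > 9
  After event 5: stock=37 > 9
  After event 6: stock=33 > 9
  After event 7: stock=27 > 9
  After event 8: stock=42 > 9
  After event 9: stock=35 > 9
  After event 10: stock=21 > 9
Alert events: []. Count = 0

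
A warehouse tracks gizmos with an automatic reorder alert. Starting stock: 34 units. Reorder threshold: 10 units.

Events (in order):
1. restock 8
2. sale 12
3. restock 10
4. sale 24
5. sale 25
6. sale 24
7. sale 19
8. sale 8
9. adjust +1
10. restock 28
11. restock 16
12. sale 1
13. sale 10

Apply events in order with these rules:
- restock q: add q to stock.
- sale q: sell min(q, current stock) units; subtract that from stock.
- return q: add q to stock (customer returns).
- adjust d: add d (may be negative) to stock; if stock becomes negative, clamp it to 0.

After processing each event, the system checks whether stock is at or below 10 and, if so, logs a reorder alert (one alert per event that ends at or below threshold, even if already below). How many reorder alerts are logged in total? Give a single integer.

Answer: 5

Derivation:
Processing events:
Start: stock = 34
  Event 1 (restock 8): 34 + 8 = 42
  Event 2 (sale 12): sell min(12,42)=12. stock: 42 - 12 = 30. total_sold = 12
  Event 3 (restock 10): 30 + 10 = 40
  Event 4 (sale 24): sell min(24,40)=24. stock: 40 - 24 = 16. total_sold = 36
  Event 5 (sale 25): sell min(25,16)=16. stock: 16 - 16 = 0. total_sold = 52
  Event 6 (sale 24): sell min(24,0)=0. stock: 0 - 0 = 0. total_sold = 52
  Event 7 (sale 19): sell min(19,0)=0. stock: 0 - 0 = 0. total_sold = 52
  Event 8 (sale 8): sell min(8,0)=0. stock: 0 - 0 = 0. total_sold = 52
  Event 9 (adjust +1): 0 + 1 = 1
  Event 10 (restock 28): 1 + 28 = 29
  Event 11 (restock 16): 29 + 16 = 45
  Event 12 (sale 1): sell min(1,45)=1. stock: 45 - 1 = 44. total_sold = 53
  Event 13 (sale 10): sell min(10,44)=10. stock: 44 - 10 = 34. total_sold = 63
Final: stock = 34, total_sold = 63

Checking against threshold 10:
  After event 1: stock=42 > 10
  After event 2: stock=30 > 10
  After event 3: stock=40 > 10
  After event 4: stock=16 > 10
  After event 5: stock=0 <= 10 -> ALERT
  After event 6: stock=0 <= 10 -> ALERT
  After event 7: stock=0 <= 10 -> ALERT
  After event 8: stock=0 <= 10 -> ALERT
  After event 9: stock=1 <= 10 -> ALERT
  After event 10: stock=29 > 10
  After event 11: stock=45 > 10
  After event 12: stock=44 > 10
  After event 13: stock=34 > 10
Alert events: [5, 6, 7, 8, 9]. Count = 5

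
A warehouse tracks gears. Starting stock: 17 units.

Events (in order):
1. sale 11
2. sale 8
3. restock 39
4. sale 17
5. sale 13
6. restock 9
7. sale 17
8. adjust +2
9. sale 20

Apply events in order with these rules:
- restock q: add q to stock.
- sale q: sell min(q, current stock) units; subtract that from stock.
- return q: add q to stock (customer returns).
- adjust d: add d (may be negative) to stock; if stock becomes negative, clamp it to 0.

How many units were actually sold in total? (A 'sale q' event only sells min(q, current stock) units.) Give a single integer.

Processing events:
Start: stock = 17
  Event 1 (sale 11): sell min(11,17)=11. stock: 17 - 11 = 6. total_sold = 11
  Event 2 (sale 8): sell min(8,6)=6. stock: 6 - 6 = 0. total_sold = 17
  Event 3 (restock 39): 0 + 39 = 39
  Event 4 (sale 17): sell min(17,39)=17. stock: 39 - 17 = 22. total_sold = 34
  Event 5 (sale 13): sell min(13,22)=13. stock: 22 - 13 = 9. total_sold = 47
  Event 6 (restock 9): 9 + 9 = 18
  Event 7 (sale 17): sell min(17,18)=17. stock: 18 - 17 = 1. total_sold = 64
  Event 8 (adjust +2): 1 + 2 = 3
  Event 9 (sale 20): sell min(20,3)=3. stock: 3 - 3 = 0. total_sold = 67
Final: stock = 0, total_sold = 67

Answer: 67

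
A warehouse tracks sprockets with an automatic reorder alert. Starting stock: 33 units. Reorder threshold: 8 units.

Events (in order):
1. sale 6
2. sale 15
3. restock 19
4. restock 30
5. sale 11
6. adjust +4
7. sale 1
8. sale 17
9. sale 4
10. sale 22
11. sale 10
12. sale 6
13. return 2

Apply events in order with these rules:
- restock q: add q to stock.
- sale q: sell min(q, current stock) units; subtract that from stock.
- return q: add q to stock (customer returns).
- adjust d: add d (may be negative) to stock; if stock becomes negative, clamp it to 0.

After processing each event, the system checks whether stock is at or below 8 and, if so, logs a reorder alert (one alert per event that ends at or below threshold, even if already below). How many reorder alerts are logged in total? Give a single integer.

Processing events:
Start: stock = 33
  Event 1 (sale 6): sell min(6,33)=6. stock: 33 - 6 = 27. total_sold = 6
  Event 2 (sale 15): sell min(15,27)=15. stock: 27 - 15 = 12. total_sold = 21
  Event 3 (restock 19): 12 + 19 = 31
  Event 4 (restock 30): 31 + 30 = 61
  Event 5 (sale 11): sell min(11,61)=11. stock: 61 - 11 = 50. total_sold = 32
  Event 6 (adjust +4): 50 + 4 = 54
  Event 7 (sale 1): sell min(1,54)=1. stock: 54 - 1 = 53. total_sold = 33
  Event 8 (sale 17): sell min(17,53)=17. stock: 53 - 17 = 36. total_sold = 50
  Event 9 (sale 4): sell min(4,36)=4. stock: 36 - 4 = 32. total_sold = 54
  Event 10 (sale 22): sell min(22,32)=22. stock: 32 - 22 = 10. total_sold = 76
  Event 11 (sale 10): sell min(10,10)=10. stock: 10 - 10 = 0. total_sold = 86
  Event 12 (sale 6): sell min(6,0)=0. stock: 0 - 0 = 0. total_sold = 86
  Event 13 (return 2): 0 + 2 = 2
Final: stock = 2, total_sold = 86

Checking against threshold 8:
  After event 1: stock=27 > 8
  After event 2: stock=12 > 8
  After event 3: stock=31 > 8
  After event 4: stock=61 > 8
  After event 5: stock=50 > 8
  After event 6: stock=54 > 8
  After event 7: stock=53 > 8
  After event 8: stock=36 > 8
  After event 9: stock=32 > 8
  After event 10: stock=10 > 8
  After event 11: stock=0 <= 8 -> ALERT
  After event 12: stock=0 <= 8 -> ALERT
  After event 13: stock=2 <= 8 -> ALERT
Alert events: [11, 12, 13]. Count = 3

Answer: 3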